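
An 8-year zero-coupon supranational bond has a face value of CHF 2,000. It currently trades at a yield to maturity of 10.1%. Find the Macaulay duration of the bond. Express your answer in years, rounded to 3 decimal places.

A zero-coupon bond has a single cash flow at maturity, so its Macaulay duration equals its maturity: 8 years.

8.000 years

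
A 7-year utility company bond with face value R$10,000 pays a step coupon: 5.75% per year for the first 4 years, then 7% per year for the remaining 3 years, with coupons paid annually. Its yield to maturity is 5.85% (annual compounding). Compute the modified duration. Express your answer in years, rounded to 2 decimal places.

Periodic yield y = 0.0585. First find Macaulay duration:
  t   CF        PV=CF/(1+0.0585)^t    t·PV
  1       575.00       543.2215       543.2215
  2       575.00       513.1994     1,026.3988
  3       575.00       484.8364     1,454.5093
  4       575.00       458.0410     1,832.1642
  5       700.00       526.7975     2,633.9876
  6       700.00       497.6831     2,986.0984
  7    10,700.00     7,187.0016    50,309.0112
  Σ                 10,210.7806    60,785.3910
P = 10,210.7806; Macaulay duration = 60,785.3910 / 10,210.7806 = 5.95306 years.
Modified duration = D_Mac / (1 + y) = 5.95306 / 1.0585 = 5.62405 years.

5.62 years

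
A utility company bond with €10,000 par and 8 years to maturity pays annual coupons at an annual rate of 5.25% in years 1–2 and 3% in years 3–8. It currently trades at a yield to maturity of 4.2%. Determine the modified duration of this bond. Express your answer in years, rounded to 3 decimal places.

Periodic yield y = 0.042. First find Macaulay duration:
  t   CF        PV=CF/(1+0.042)^t    t·PV
  1       525.00       503.8388       503.8388
  2       525.00       483.5305       967.0610
  3       300.00       265.1662       795.4985
  4       300.00       254.4781     1,017.9123
  5       300.00       244.2208     1,221.1040
  6       300.00       234.3770     1,406.2618
  7       300.00       224.9299     1,574.5094
  8    10,300.00     7,411.3184    59,290.5474
  Σ                  9,621.8596    66,776.7332
P = 9,621.8596; Macaulay duration = 66,776.7332 / 9,621.8596 = 6.94011 years.
Modified duration = D_Mac / (1 + y) = 6.94011 / 1.042 = 6.66037 years.

6.660 years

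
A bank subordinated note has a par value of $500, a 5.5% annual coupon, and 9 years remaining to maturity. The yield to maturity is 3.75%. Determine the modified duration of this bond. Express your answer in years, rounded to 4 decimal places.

7.1791 years

Periodic yield y = 0.0375. First find Macaulay duration:
  t   CF        PV=CF/(1+0.0375)^t    t·PV
  1        27.50        26.5060        26.5060
  2        27.50        25.5480        51.0960
  3        27.50        24.6246        73.8737
  4        27.50        23.7345        94.9380
  5        27.50        22.8766       114.3832
  6        27.50        22.0498       132.2986
  7        27.50        21.2528       148.7695
  8        27.50        20.4846       163.8769
  9       527.50       378.7298     3,408.5685
  Σ                    565.8067     4,214.3104
P = 565.8067; Macaulay duration = 4,214.3104 / 565.8067 = 7.44832 years.
Modified duration = D_Mac / (1 + y) = 7.44832 / 1.0375 = 7.17911 years.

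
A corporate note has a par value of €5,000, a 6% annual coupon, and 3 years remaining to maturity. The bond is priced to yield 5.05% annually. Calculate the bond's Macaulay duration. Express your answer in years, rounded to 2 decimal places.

Periodic yield y = 0.0505. Discount each cash flow and weight by its year:
  t   CF        PV=CF/(1+0.0505)^t    t·PV
  1       300.00       285.5783       285.5783
  2       300.00       271.8499       543.6998
  3     5,300.00     4,571.8050    13,715.4150
  Σ                  5,129.2332    14,544.6931
Price P = Σ PV = 5,129.2332.
Macaulay duration = Σ(t·PV) / P = 14,544.6931 / 5,129.2332 = 2.83565 years.

2.84 years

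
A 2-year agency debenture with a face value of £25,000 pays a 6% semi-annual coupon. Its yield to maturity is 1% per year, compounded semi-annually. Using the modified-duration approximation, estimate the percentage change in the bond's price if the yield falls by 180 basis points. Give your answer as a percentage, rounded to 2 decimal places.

Periodic yield y = 0.005. Modified duration first:
  t   CF        PV=CF/(1+0.005)^t    t·PV
  1       750.00       746.2687       746.2687
  2       750.00       742.5559     1,485.1118
  3       750.00       738.8616     2,216.5847
  4    25,750.00    25,241.3737   100,965.4947
  Σ                 27,469.0598   105,413.4599
P = 27,469.0598; D_Mac = 3.83753 half-year periods = 1.91877 yrs; D_mod = 1.91877/(1+0.005) = 1.90922 yrs.
ΔP/P ≈ -D_mod · Δy = -1.90922 × (-0.018) = +0.034366 = +3.4366%.

+3.44%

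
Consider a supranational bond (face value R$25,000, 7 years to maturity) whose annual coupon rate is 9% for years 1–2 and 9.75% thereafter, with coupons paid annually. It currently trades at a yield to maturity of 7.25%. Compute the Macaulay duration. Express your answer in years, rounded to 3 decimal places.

5.542 years

Periodic yield y = 0.0725. Discount each cash flow and weight by its year:
  t   CF        PV=CF/(1+0.0725)^t    t·PV
  1     2,250.00     2,097.9021     2,097.9021
  2     2,250.00     1,956.0859     3,912.1717
  3     2,437.50     1,975.8443     5,927.5329
  4     2,437.50     1,842.2791     7,369.1163
  5     2,437.50     1,717.7427     8,588.7137
  6     2,437.50     1,601.6249     9,609.7496
  7    27,437.50    16,809.8343   117,668.8399
  Σ                 28,001.3133   155,174.0262
Price P = Σ PV = 28,001.3133.
Macaulay duration = Σ(t·PV) / P = 155,174.0262 / 28,001.3133 = 5.54167 years.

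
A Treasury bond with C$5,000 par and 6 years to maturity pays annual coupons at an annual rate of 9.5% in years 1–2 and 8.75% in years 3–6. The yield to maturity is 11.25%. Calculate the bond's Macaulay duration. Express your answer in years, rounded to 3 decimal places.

Periodic yield y = 0.1125. Discount each cash flow and weight by its year:
  t   CF        PV=CF/(1+0.1125)^t    t·PV
  1       475.00       426.9663       426.9663
  2       475.00       383.7899       767.5799
  3       437.50       317.7445       953.2334
  4       437.50       285.6130     1,142.4520
  5       437.50       256.7308     1,283.6540
  6     5,437.50     2,868.1321    17,208.7927
  Σ                  4,538.9766    21,782.6782
Price P = Σ PV = 4,538.9766.
Macaulay duration = Σ(t·PV) / P = 21,782.6782 / 4,538.9766 = 4.79903 years.

4.799 years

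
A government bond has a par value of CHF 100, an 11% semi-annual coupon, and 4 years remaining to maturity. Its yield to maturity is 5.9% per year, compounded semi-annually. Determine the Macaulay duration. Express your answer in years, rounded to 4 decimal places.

Periodic yield y = 0.0295. Discount each cash flow and weight by its period:
  t   CF        PV=CF/(1+0.0295)^t    t·PV
  1         5.50         5.3424         5.3424
  2         5.50         5.1893        10.3786
  3         5.50         5.0406        15.1218
  4         5.50         4.8962        19.5847
  5         5.50         4.7559        23.7794
  6         5.50         4.6196        27.7176
  7         5.50         4.4872        31.4106
  8       105.50        83.6068       668.8545
  Σ                    117.9380       802.1897
Price P = Σ PV = 117.9380.
Macaulay duration = Σ(t·PV) / P = 802.1897 / 117.9380 = 6.80179 half-year periods.
In years: 6.80179 / 2 = 3.40089 years.

3.4009 years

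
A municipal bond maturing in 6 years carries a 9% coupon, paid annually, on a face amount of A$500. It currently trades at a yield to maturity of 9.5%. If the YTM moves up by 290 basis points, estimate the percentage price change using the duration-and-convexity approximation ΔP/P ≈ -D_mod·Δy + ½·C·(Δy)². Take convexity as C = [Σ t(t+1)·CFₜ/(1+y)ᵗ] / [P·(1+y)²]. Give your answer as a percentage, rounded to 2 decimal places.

With y = 0.095:
  t   CF        PV=CF/(1+0.095)^t    t·PV        t(t+1)·PV
  1        45.00        41.0959        41.0959          82.1918
  2        45.00        37.5305        75.0610         225.1830
  3        45.00        34.2744       102.8233         411.2931
  4        45.00        31.3008       125.2034         626.0169
  5        45.00        28.5852       142.9262         857.5573
  6       545.00       316.1635     1,896.9812      13,278.8687
  Σ                    488.9504     2,384.0910      15,481.1108
P = 488.9504; D_Mac = 4.87594 yrs; D_mod = 4.45291 yrs; C = 26.40639.
Duration effect: -4.45291 × (+0.029) = -0.129134
Convexity effect: 0.5 × 26.40639 × (0.029)² = +0.0111039
ΔP/P ≈ -0.129134 + 0.0111039 = -0.118030 = -11.8030%.

-11.80%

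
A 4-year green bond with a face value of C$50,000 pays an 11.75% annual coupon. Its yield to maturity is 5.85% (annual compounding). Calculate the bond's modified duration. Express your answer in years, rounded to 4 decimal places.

3.2758 years

Periodic yield y = 0.0585. First find Macaulay duration:
  t   CF        PV=CF/(1+0.0585)^t    t·PV
  1     5,875.00     5,550.3070     5,550.3070
  2     5,875.00     5,243.5588    10,487.1177
  3     5,875.00     4,953.7637    14,861.2910
  4    55,875.00    44,509.6405   178,038.5621
  Σ                 60,257.2701   208,937.2778
P = 60,257.2701; Macaulay duration = 208,937.2778 / 60,257.2701 = 3.46742 years.
Modified duration = D_Mac / (1 + y) = 3.46742 / 1.0585 = 3.27579 years.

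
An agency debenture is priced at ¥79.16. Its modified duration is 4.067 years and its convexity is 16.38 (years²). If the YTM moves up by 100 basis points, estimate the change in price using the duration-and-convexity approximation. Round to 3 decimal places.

Duration effect: -D_mod·Δy = -4.067 × (+0.01) = -0.040670
Convexity effect: ½·C·(Δy)² = 0.5 × 16.38 × (0.01)² = +0.0008190
ΔP/P ≈ -0.040670 + 0.0008190 = -0.039851
ΔP ≈ 79.16 × (-0.039851) = -3.15460516.

-¥3.155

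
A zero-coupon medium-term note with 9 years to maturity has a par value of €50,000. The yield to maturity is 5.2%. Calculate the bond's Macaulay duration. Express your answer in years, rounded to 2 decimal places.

9.00 years

A zero-coupon bond has a single cash flow at maturity, so its Macaulay duration equals its maturity: 9 years.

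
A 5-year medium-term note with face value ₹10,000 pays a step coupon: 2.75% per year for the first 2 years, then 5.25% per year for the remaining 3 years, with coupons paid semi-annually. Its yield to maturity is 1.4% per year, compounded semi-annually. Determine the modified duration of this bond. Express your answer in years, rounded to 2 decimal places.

Periodic yield y = 0.007. First find Macaulay duration:
  t   CF        PV=CF/(1+0.007)^t    t·PV
  1       137.50       136.5442       136.5442
  2       137.50       135.5950       271.1901
  3       137.50       134.6525       403.9574
  4       137.50       133.7164       534.8658
  5       262.50       253.5023     1,267.5116
  6       262.50       251.7401     1,510.4409
  7       262.50       249.9902     1,749.9315
  8       262.50       248.2525     1,986.0196
  9       262.50       246.5268     2,218.7409
  10   10,262.50     9,571.0253    95,710.2531
  Σ                 11,361.5453   105,789.4550
P = 11,361.5453; Macaulay duration = 105,789.4550 / 11,361.5453 = 9.31119 half-year periods = 4.65559 years.
Modified duration = D_Mac / (1 + y) = 4.65559 / 1.007 = 4.62323 years.

4.62 years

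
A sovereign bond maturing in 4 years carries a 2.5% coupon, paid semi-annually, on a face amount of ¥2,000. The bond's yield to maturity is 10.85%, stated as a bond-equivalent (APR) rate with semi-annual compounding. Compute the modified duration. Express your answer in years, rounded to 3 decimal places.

3.601 years

Periodic yield y = 0.05425. First find Macaulay duration:
  t   CF        PV=CF/(1+0.05425)^t    t·PV
  1        25.00        23.7135        23.7135
  2        25.00        22.4933        44.9866
  3        25.00        21.3358        64.0074
  4        25.00        20.2379        80.9516
  5        25.00        19.1965        95.9825
  6        25.00        18.2087       109.2521
  7        25.00        17.2717       120.9018
  8     2,025.00     1,327.0160    10,616.1278
  Σ                  1,469.4734    11,155.9233
P = 1,469.4734; Macaulay duration = 11,155.9233 / 1,469.4734 = 7.59178 half-year periods = 3.79589 years.
Modified duration = D_Mac / (1 + y) = 3.79589 / 1.05425 = 3.60056 years.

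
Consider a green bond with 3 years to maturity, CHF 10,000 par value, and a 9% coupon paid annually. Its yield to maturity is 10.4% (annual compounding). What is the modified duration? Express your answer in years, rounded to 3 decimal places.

2.495 years

Periodic yield y = 0.104. First find Macaulay duration:
  t   CF        PV=CF/(1+0.104)^t    t·PV
  1       900.00       815.2174       815.2174
  2       900.00       738.4216     1,476.8431
  3    10,900.00     8,100.6390    24,301.9170
  Σ                  9,654.2779    26,593.9774
P = 9,654.2779; Macaulay duration = 26,593.9774 / 9,654.2779 = 2.75463 years.
Modified duration = D_Mac / (1 + y) = 2.75463 / 1.104 = 2.49514 years.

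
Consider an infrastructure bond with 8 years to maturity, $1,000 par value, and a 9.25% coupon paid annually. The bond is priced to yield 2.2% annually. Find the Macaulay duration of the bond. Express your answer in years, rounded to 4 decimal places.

Periodic yield y = 0.022. Discount each cash flow and weight by its year:
  t   CF        PV=CF/(1+0.022)^t    t·PV
  1        92.50        90.5088        90.5088
  2        92.50        88.5605       177.1210
  3        92.50        86.6541       259.9623
  4        92.50        84.7887       339.1549
  5        92.50        82.9635       414.8177
  6        92.50        81.1776       487.0658
  7        92.50        79.4302       556.0112
  8     1,092.50       917.9400     7,343.5197
  Σ                  1,512.0234     9,668.1613
Price P = Σ PV = 1,512.0234.
Macaulay duration = Σ(t·PV) / P = 9,668.1613 / 1,512.0234 = 6.39419 years.

6.3942 years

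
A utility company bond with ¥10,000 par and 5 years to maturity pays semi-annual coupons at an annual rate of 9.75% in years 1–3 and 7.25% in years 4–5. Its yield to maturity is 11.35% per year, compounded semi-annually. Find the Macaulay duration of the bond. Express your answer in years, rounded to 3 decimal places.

4.034 years

Periodic yield y = 0.05675. Discount each cash flow and weight by its period:
  t   CF        PV=CF/(1+0.05675)^t    t·PV
  1       487.50       461.3201       461.3201
  2       487.50       436.5461       873.0922
  3       487.50       413.1025     1,239.3076
  4       487.50       390.9179     1,563.6717
  5       487.50       369.9247     1,849.6235
  6       487.50       350.0589     2,100.3532
  7       362.50       246.3214     1,724.2501
  8       362.50       233.0934     1,864.7471
  9       362.50       220.5757     1,985.1815
  10   10,362.50     5,966.8068    59,668.0684
  Σ                  9,088.6676    73,329.6153
Price P = Σ PV = 9,088.6676.
Macaulay duration = Σ(t·PV) / P = 73,329.6153 / 9,088.6676 = 8.06825 half-year periods.
In years: 8.06825 / 2 = 4.03412 years.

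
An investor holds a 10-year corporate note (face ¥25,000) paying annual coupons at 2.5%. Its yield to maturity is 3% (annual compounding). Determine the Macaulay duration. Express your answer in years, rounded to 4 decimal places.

Periodic yield y = 0.03. Discount each cash flow and weight by its year:
  t   CF        PV=CF/(1+0.03)^t    t·PV
  1       625.00       606.7961       606.7961
  2       625.00       589.1224     1,178.2449
  3       625.00       571.9635     1,715.8906
  4       625.00       555.3044     2,221.2176
  5       625.00       539.1305     2,695.6525
  6       625.00       523.4277     3,140.5660
  7       625.00       508.1822     3,557.2754
  8       625.00       493.3808     3,947.0462
  9       625.00       479.0105     4,311.0941
  10   25,625.00    19,067.4066   190,674.0657
  Σ                 23,933.7246   214,047.8490
Price P = Σ PV = 23,933.7246.
Macaulay duration = Σ(t·PV) / P = 214,047.8490 / 23,933.7246 = 8.94336 years.

8.9434 years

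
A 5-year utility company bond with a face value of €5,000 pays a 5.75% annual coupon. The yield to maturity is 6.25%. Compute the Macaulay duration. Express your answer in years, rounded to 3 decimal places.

4.479 years

Periodic yield y = 0.0625. Discount each cash flow and weight by its year:
  t   CF        PV=CF/(1+0.0625)^t    t·PV
  1       287.50       270.5882       270.5882
  2       287.50       254.6713       509.3426
  3       287.50       239.6906       719.0719
  4       287.50       225.5912       902.3647
  5     5,287.50     3,904.8620    19,524.3098
  Σ                  4,895.4033    21,925.6772
Price P = Σ PV = 4,895.4033.
Macaulay duration = Σ(t·PV) / P = 21,925.6772 / 4,895.4033 = 4.47883 years.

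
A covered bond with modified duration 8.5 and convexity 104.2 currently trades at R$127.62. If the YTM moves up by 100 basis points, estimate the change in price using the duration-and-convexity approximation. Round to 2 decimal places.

-R$10.18

Duration effect: -D_mod·Δy = -8.5 × (+0.01) = -0.085000
Convexity effect: ½·C·(Δy)² = 0.5 × 104.2 × (0.01)² = +0.0052100
ΔP/P ≈ -0.085000 + 0.0052100 = -0.079790
ΔP ≈ 127.62 × (-0.079790) = -10.1827998.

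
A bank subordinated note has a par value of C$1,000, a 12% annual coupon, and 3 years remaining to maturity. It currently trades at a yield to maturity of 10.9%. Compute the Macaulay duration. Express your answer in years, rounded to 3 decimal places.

Periodic yield y = 0.109. Discount each cash flow and weight by its year:
  t   CF        PV=CF/(1+0.109)^t    t·PV
  1       120.00       108.2056       108.2056
  2       120.00        97.5704       195.1408
  3     1,120.00       821.1517     2,463.4550
  Σ                  1,026.9277     2,766.8015
Price P = Σ PV = 1,026.9277.
Macaulay duration = Σ(t·PV) / P = 2,766.8015 / 1,026.9277 = 2.69425 years.

2.694 years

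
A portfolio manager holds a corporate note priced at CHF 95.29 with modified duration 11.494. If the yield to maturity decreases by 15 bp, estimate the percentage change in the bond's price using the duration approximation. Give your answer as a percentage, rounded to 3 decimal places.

Duration approximation: ΔP/P ≈ -D_mod · Δy = -11.494 × (-0.0015) = +0.017241.
As a percentage: +1.7241%.

+1.724%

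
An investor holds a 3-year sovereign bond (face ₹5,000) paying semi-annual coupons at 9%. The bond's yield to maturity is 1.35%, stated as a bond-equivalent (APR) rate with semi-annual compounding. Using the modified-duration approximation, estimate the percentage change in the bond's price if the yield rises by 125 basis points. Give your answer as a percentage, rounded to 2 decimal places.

Periodic yield y = 0.00675. Modified duration first:
  t   CF        PV=CF/(1+0.00675)^t    t·PV
  1       225.00       223.4914       223.4914
  2       225.00       221.9930       443.9860
  3       225.00       220.5046       661.5137
  4       225.00       219.0261       876.1046
  5       225.00       217.5576     1,087.7882
  6     5,225.00     5,018.2982    30,109.7892
  Σ                  6,120.8710    33,402.6731
P = 6,120.8710; D_Mac = 5.45718 half-year periods = 2.72859 yrs; D_mod = 2.72859/(1+0.00675) = 2.71029 yrs.
ΔP/P ≈ -D_mod · Δy = -2.71029 × (+0.0125) = -0.033879 = -3.3879%.

-3.39%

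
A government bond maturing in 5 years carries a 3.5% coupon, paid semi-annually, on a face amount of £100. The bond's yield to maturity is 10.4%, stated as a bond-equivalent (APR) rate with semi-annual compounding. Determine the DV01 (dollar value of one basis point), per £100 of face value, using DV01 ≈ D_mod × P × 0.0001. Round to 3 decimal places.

£0.032

Periodic yield y = 0.052.
  t   CF        PV=CF/(1+0.052)^t    t·PV
  1         1.75         1.6635         1.6635
  2         1.75         1.5813         3.1625
  3         1.75         1.5031         4.5093
  4         1.75         1.4288         5.7152
  5         1.75         1.3582         6.7909
  6         1.75         1.2911         7.7463
  7         1.75         1.2272         8.5906
  8         1.75         1.1666         9.3326
  9         1.75         1.1089         9.9802
  10      101.75        61.2882       612.8822
  Σ                     73.6169       670.3735
P = 73.6169; D_Mac = 9.10625 half-year periods = 4.55312 yrs; D_mod = 4.32806 yrs.
DV01 ≈ 4.32806 × 73.6169 × 0.0001 = 0.031862.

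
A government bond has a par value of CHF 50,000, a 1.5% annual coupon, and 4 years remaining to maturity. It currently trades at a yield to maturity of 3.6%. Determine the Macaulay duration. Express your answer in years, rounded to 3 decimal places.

3.908 years

Periodic yield y = 0.036. Discount each cash flow and weight by its year:
  t   CF        PV=CF/(1+0.036)^t    t·PV
  1       750.00       723.9382       723.9382
  2       750.00       698.7821     1,397.5641
  3       750.00       674.5001     2,023.5002
  4    50,750.00    44,055.1846   176,220.7382
  Σ                 46,152.4049   180,365.7408
Price P = Σ PV = 46,152.4049.
Macaulay duration = Σ(t·PV) / P = 180,365.7408 / 46,152.4049 = 3.90805 years.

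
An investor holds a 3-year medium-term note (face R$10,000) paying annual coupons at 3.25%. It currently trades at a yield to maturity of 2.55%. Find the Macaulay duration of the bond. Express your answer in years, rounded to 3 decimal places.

Periodic yield y = 0.0255. Discount each cash flow and weight by its year:
  t   CF        PV=CF/(1+0.0255)^t    t·PV
  1       325.00       316.9186       316.9186
  2       325.00       309.0381       618.0762
  3    10,325.00     9,573.7717    28,721.3151
  Σ                 10,199.7284    29,656.3098
Price P = Σ PV = 10,199.7284.
Macaulay duration = Σ(t·PV) / P = 29,656.3098 / 10,199.7284 = 2.90756 years.

2.908 years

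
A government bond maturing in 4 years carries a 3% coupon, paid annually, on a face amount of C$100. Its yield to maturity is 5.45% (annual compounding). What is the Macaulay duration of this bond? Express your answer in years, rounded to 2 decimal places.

Periodic yield y = 0.0545. Discount each cash flow and weight by its year:
  t   CF        PV=CF/(1+0.0545)^t    t·PV
  1         3.00         2.8450         2.8450
  2         3.00         2.6979         5.3958
  3         3.00         2.5585         7.6754
  4       103.00        83.3011       333.2045
  Σ                     91.4025       349.1207
Price P = Σ PV = 91.4025.
Macaulay duration = Σ(t·PV) / P = 349.1207 / 91.4025 = 3.81960 years.

3.82 years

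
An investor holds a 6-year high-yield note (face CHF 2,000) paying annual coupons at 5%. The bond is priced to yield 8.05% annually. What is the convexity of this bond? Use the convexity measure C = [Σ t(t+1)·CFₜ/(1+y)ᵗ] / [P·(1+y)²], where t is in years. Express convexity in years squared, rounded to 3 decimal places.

30.197

With y = 0.0805:
  t   CF        PV=CF/(1+0.0805)^t    t·PV        t(t+1)·PV
  1       100.00        92.5497        92.5497         185.0995
  2       100.00        85.6546       171.3091         513.9273
  3       100.00        79.2731       237.8192         951.2769
  4       100.00        73.3670       293.4681       1,467.3405
  5       100.00        67.9010       339.5050       2,037.0299
  6     2,100.00     1,319.6862     7,918.1171      55,426.8194
  Σ                  1,718.4316     9,052.7682      60,581.4935
P = 1,718.4316.
Convexity = Σ t(t+1)·PV / [P·(1+y)²] = 60,581.4935 / (1,718.4316 × 1.167480) = 30.19661.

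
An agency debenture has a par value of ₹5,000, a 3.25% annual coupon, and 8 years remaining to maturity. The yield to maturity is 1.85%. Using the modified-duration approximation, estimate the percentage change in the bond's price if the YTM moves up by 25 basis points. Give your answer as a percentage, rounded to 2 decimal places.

-1.77%

Periodic yield y = 0.0185. Modified duration first:
  t   CF        PV=CF/(1+0.0185)^t    t·PV
  1       162.50       159.5484       159.5484
  2       162.50       156.6503       313.3006
  3       162.50       153.8049       461.4148
  4       162.50       151.0112       604.0449
  5       162.50       148.2683       741.3413
  6       162.50       145.5751       873.4507
  7       162.50       142.9309     1,000.5163
  8     5,162.50     4,458.3258    35,666.6061
  Σ                  5,516.1149    39,820.2231
P = 5,516.1149; D_Mac = 7.21889 yrs; D_mod = 7.21889/(1+0.0185) = 7.08777 yrs.
ΔP/P ≈ -D_mod · Δy = -7.08777 × (+0.0025) = -0.017719 = -1.7719%.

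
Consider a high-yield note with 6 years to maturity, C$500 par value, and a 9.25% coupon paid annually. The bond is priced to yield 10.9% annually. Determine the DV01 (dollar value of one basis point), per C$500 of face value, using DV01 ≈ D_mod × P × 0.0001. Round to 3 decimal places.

Periodic yield y = 0.109.
  t   CF        PV=CF/(1+0.109)^t    t·PV
  1        46.25        41.7042        41.7042
  2        46.25        37.6053        75.2105
  3        46.25        33.9092       101.7275
  4        46.25        30.5763       122.3054
  5        46.25        27.5711       137.8555
  6       546.25       293.6312     1,761.7871
  Σ                    464.9973     2,240.5902
P = 464.9973; D_Mac = 4.81850 yrs; D_mod = 4.34491 yrs.
DV01 ≈ 4.34491 × 464.9973 × 0.0001 = 0.202037.

C$0.202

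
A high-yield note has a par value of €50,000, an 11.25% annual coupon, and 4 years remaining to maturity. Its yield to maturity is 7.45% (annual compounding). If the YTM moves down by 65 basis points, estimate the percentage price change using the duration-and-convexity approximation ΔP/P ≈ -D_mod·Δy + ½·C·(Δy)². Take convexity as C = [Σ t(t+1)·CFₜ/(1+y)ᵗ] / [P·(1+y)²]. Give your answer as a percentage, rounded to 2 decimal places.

With y = 0.0745:
  t   CF        PV=CF/(1+0.0745)^t    t·PV        t(t+1)·PV
  1     5,625.00     5,234.9930     5,234.9930      10,469.9860
  2     5,625.00     4,872.0270     9,744.0540      29,232.1620
  3     5,625.00     4,534.2271    13,602.6813      54,410.7251
  4    55,625.00    41,729.6118   166,918.4472     834,592.2362
  Σ                 56,370.8589   195,500.1755     928,705.1093
P = 56,370.8589; D_Mac = 3.46811 yrs; D_mod = 3.22765 yrs; C = 14.26955.
Duration effect: -3.22765 × (-0.0065) = +0.020980
Convexity effect: 0.5 × 14.26955 × (-0.0065)² = +0.0003014
ΔP/P ≈ +0.020980 + 0.0003014 = +0.021281 = +2.1281%.

+2.13%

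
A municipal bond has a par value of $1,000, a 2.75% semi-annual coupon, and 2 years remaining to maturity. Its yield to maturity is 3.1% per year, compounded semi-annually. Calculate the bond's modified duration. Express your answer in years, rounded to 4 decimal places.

1.9296 years

Periodic yield y = 0.0155. First find Macaulay duration:
  t   CF        PV=CF/(1+0.0155)^t    t·PV
  1        13.75        13.5401        13.5401
  2        13.75        13.3335        26.6669
  3        13.75        13.1299        39.3898
  4     1,013.75       953.2595     3,813.0381
  Σ                    993.2631     3,892.6350
P = 993.2631; Macaulay duration = 3,892.6350 / 993.2631 = 3.91904 half-year periods = 1.95952 years.
Modified duration = D_Mac / (1 + y) = 1.95952 / 1.0155 = 1.92961 years.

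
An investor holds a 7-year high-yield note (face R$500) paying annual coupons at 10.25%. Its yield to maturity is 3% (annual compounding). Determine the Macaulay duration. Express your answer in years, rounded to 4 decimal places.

5.6283 years

Periodic yield y = 0.03. Discount each cash flow and weight by its year:
  t   CF        PV=CF/(1+0.03)^t    t·PV
  1        51.25        49.7573        49.7573
  2        51.25        48.3080        96.6161
  3        51.25        46.9010       140.7030
  4        51.25        45.5350       182.1398
  5        51.25        44.2087       221.0435
  6        51.25        42.9211       257.5264
  7       551.25       448.2167     3,137.5169
  Σ                    725.8478     4,085.3030
Price P = Σ PV = 725.8478.
Macaulay duration = Σ(t·PV) / P = 4,085.3030 / 725.8478 = 5.62832 years.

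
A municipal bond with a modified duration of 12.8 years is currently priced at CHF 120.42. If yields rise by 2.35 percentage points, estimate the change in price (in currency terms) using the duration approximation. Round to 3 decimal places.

-CHF 36.222

Duration approximation: ΔP/P ≈ -D_mod · Δy = -12.8 × (+0.0235) = -0.300800.
ΔP ≈ 120.42 × (-0.300800) = -36.222336.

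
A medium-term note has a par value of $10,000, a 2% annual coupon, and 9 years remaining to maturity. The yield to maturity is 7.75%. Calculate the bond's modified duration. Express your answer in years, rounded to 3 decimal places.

7.526 years

Periodic yield y = 0.0775. First find Macaulay duration:
  t   CF        PV=CF/(1+0.0775)^t    t·PV
  1       200.00       185.6148       185.6148
  2       200.00       172.2644       344.5287
  3       200.00       159.8741       479.6224
  4       200.00       148.3751       593.5002
  5       200.00       137.7031       688.5153
  6       200.00       127.7987       766.7920
  7       200.00       118.6067       830.2466
  8       200.00       110.0758       880.6062
  9    10,200.00     5,210.0832    46,890.7492
  Σ                  6,370.3958    51,660.1754
P = 6,370.3958; Macaulay duration = 51,660.1754 / 6,370.3958 = 8.10941 years.
Modified duration = D_Mac / (1 + y) = 8.10941 / 1.0775 = 7.52614 years.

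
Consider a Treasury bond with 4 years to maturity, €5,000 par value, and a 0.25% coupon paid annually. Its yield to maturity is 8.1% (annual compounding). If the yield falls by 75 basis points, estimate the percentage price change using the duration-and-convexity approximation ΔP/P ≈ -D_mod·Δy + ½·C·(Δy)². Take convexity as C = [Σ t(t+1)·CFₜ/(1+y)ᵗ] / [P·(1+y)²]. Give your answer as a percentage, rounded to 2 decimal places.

With y = 0.081:
  t   CF        PV=CF/(1+0.081)^t    t·PV        t(t+1)·PV
  1        12.50        11.5634        11.5634          23.1267
  2        12.50        10.6969        21.3938          64.1815
  3        12.50         9.8954        29.6862         118.7447
  4     5,012.50     3,670.7230    14,682.8919      73,414.4595
  Σ                  3,702.8786    14,745.5353      73,620.5124
P = 3,702.8786; D_Mac = 3.98218 yrs; D_mod = 3.68379 yrs; C = 17.01406.
Duration effect: -3.68379 × (-0.0075) = +0.027628
Convexity effect: 0.5 × 17.01406 × (-0.0075)² = +0.0004785
ΔP/P ≈ +0.027628 + 0.0004785 = +0.028107 = +2.8107%.

+2.81%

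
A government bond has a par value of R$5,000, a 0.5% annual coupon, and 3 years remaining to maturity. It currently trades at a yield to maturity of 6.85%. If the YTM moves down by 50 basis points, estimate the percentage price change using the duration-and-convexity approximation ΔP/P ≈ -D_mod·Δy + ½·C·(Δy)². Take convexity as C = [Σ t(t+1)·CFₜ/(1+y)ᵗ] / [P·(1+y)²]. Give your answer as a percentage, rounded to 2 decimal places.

+1.41%

With y = 0.0685:
  t   CF        PV=CF/(1+0.0685)^t    t·PV        t(t+1)·PV
  1        25.00        23.3973        23.3973          46.7946
  2        25.00        21.8973        43.7946         131.3839
  3     5,025.00     4,119.1963    12,357.5888      49,430.3554
  Σ                  4,164.4909    12,424.7808      49,608.5338
P = 4,164.4909; D_Mac = 2.98351 yrs; D_mod = 2.79224 yrs; C = 10.43387.
Duration effect: -2.79224 × (-0.005) = +0.013961
Convexity effect: 0.5 × 10.43387 × (-0.005)² = +0.0001304
ΔP/P ≈ +0.013961 + 0.0001304 = +0.014092 = +1.4092%.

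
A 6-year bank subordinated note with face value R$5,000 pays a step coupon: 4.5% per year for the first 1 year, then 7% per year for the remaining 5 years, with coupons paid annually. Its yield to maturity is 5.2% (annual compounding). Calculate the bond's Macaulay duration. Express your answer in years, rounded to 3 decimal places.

Periodic yield y = 0.052. Discount each cash flow and weight by its year:
  t   CF        PV=CF/(1+0.052)^t    t·PV
  1       225.00       213.8783       213.8783
  2       350.00       316.2544       632.5088
  3       350.00       300.6220       901.8661
  4       350.00       285.7624     1,143.0496
  5       350.00       271.6373     1,358.1863
  6     5,350.00     3,946.9293    23,681.5756
  Σ                  5,335.0837    27,931.0647
Price P = Σ PV = 5,335.0837.
Macaulay duration = Σ(t·PV) / P = 27,931.0647 / 5,335.0837 = 5.23536 years.

5.235 years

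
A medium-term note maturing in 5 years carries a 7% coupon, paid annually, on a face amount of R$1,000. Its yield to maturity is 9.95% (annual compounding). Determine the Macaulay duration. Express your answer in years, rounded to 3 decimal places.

4.345 years

Periodic yield y = 0.0995. Discount each cash flow and weight by its year:
  t   CF        PV=CF/(1+0.0995)^t    t·PV
  1        70.00        63.6653        63.6653
  2        70.00        57.9039       115.8077
  3        70.00        52.6638       157.9915
  4        70.00        47.8980       191.5919
  5     1,070.00       665.8978     3,329.4892
  Σ                    888.0288     3,858.5456
Price P = Σ PV = 888.0288.
Macaulay duration = Σ(t·PV) / P = 3,858.5456 / 888.0288 = 4.34507 years.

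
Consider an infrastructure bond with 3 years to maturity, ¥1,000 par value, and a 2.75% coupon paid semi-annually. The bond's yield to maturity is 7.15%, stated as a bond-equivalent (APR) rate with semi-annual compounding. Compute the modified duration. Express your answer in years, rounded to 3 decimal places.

2.792 years

Periodic yield y = 0.03575. First find Macaulay duration:
  t   CF        PV=CF/(1+0.03575)^t    t·PV
  1        13.75        13.2754        13.2754
  2        13.75        12.8172        25.6344
  3        13.75        12.3748        37.1244
  4        13.75        11.9477        47.7906
  5        13.75        11.5353        57.6764
  6     1,013.75       821.1098     4,926.6586
  Σ                    883.0601     5,108.1598
P = 883.0601; Macaulay duration = 5,108.1598 / 883.0601 = 5.78461 half-year periods = 2.89231 years.
Modified duration = D_Mac / (1 + y) = 2.89231 / 1.03575 = 2.79247 years.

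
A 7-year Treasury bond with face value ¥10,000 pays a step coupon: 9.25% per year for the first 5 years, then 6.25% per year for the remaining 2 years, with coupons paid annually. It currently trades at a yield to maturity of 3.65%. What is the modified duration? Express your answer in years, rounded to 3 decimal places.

5.452 years

Periodic yield y = 0.0365. First find Macaulay duration:
  t   CF        PV=CF/(1+0.0365)^t    t·PV
  1       925.00       892.4264       892.4264
  2       925.00       860.9999     1,721.9999
  3       925.00       830.6801     2,492.0403
  4       925.00       801.4280     3,205.7120
  5       925.00       773.2060     3,866.0299
  6       625.00       504.0390     3,024.2343
  7    10,625.00     8,266.9211    57,868.4478
  Σ                 12,929.7006    73,070.8906
P = 12,929.7006; Macaulay duration = 73,070.8906 / 12,929.7006 = 5.65140 years.
Modified duration = D_Mac / (1 + y) = 5.65140 / 1.0365 = 5.45239 years.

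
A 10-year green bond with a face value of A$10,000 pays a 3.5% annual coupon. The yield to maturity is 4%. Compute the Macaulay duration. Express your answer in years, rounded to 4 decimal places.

8.5730 years

Periodic yield y = 0.04. Discount each cash flow and weight by its year:
  t   CF        PV=CF/(1+0.04)^t    t·PV
  1       350.00       336.5385       336.5385
  2       350.00       323.5947       647.1893
  3       350.00       311.1487       933.4462
  4       350.00       299.1815     1,196.7259
  5       350.00       287.6745     1,438.3724
  6       350.00       276.6101     1,659.6605
  7       350.00       265.9712     1,861.7986
  8       350.00       255.7416     2,045.9326
  9       350.00       245.9054     2,213.1482
  10   10,350.00     6,992.0891    69,920.8915
  Σ                  9,594.4552    82,253.7037
Price P = Σ PV = 9,594.4552.
Macaulay duration = Σ(t·PV) / P = 82,253.7037 / 9,594.4552 = 8.57305 years.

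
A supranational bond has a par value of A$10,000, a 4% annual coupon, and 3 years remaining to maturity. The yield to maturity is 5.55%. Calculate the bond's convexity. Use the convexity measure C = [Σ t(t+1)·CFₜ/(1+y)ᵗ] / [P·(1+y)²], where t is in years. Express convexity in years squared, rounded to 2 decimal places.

10.21

With y = 0.0555:
  t   CF        PV=CF/(1+0.0555)^t    t·PV        t(t+1)·PV
  1       400.00       378.9673       378.9673         757.9346
  2       400.00       359.0406       718.0811       2,154.2434
  3    10,400.00     8,844.2015    26,532.6044     106,130.4174
  Σ                  9,582.2093    27,629.6528     109,042.5954
P = 9,582.2093.
Convexity = Σ t(t+1)·PV / [P·(1+y)²] = 109,042.5954 / (9,582.2093 × 1.114080) = 10.21443.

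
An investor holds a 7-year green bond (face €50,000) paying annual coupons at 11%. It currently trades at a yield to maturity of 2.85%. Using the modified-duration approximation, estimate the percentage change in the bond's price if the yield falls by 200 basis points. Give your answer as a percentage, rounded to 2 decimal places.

+10.85%

Periodic yield y = 0.0285. Modified duration first:
  t   CF        PV=CF/(1+0.0285)^t    t·PV
  1     5,500.00     5,347.5936     5,347.5936
  2     5,500.00     5,199.4104    10,398.8208
  3     5,500.00     5,055.3334    15,166.0002
  4     5,500.00     4,915.2488    19,660.9952
  5     5,500.00     4,779.0460    23,895.2299
  6     5,500.00     4,646.6174    27,879.7043
  7    55,500.00    45,589.2986   319,125.0905
  Σ                 75,532.5482   421,473.4344
P = 75,532.5482; D_Mac = 5.58002 yrs; D_mod = 5.58002/(1+0.0285) = 5.42540 yrs.
ΔP/P ≈ -D_mod · Δy = -5.42540 × (-0.02) = +0.108508 = +10.8508%.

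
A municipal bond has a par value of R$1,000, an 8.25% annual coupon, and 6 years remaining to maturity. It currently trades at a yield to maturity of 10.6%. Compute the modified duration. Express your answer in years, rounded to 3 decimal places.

Periodic yield y = 0.106. First find Macaulay duration:
  t   CF        PV=CF/(1+0.106)^t    t·PV
  1        82.50        74.5931        74.5931
  2        82.50        67.4441       134.8881
  3        82.50        60.9802       182.9405
  4        82.50        55.1358       220.5431
  5        82.50        49.8515       249.2575
  6     1,082.50       591.4215     3,548.5293
  Σ                    899.4262     4,410.7516
P = 899.4262; Macaulay duration = 4,410.7516 / 899.4262 = 4.90396 years.
Modified duration = D_Mac / (1 + y) = 4.90396 / 1.106 = 4.43396 years.

4.434 years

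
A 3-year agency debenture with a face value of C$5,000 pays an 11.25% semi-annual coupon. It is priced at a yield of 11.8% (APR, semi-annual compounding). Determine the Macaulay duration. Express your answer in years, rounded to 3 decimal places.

Periodic yield y = 0.059. Discount each cash flow and weight by its period:
  t   CF        PV=CF/(1+0.059)^t    t·PV
  1       281.25       265.5807       265.5807
  2       281.25       250.7845       501.5689
  3       281.25       236.8125       710.4375
  4       281.25       223.6190       894.4760
  5       281.25       211.1605     1,055.8026
  6     5,281.25     3,744.2166    22,465.2997
  Σ                  4,932.1738    25,893.1655
Price P = Σ PV = 4,932.1738.
Macaulay duration = Σ(t·PV) / P = 25,893.1655 / 4,932.1738 = 5.24985 half-year periods.
In years: 5.24985 / 2 = 2.62492 years.

2.625 years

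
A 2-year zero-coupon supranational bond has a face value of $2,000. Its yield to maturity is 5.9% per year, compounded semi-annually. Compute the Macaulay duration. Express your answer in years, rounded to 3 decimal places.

A zero-coupon bond has a single cash flow at maturity, so its Macaulay duration equals its maturity: 2 years.
(Equivalently: 4 semi-annual periods ÷ 2 = 2 years.)

2.000 years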